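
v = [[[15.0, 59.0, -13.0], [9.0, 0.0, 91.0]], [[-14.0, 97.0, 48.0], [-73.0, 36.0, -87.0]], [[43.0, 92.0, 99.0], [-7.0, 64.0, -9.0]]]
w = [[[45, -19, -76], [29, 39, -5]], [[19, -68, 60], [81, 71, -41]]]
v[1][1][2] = -87.0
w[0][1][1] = 39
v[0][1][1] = 0.0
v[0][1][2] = 91.0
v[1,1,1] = 36.0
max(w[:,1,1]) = 71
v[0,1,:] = [9.0, 0.0, 91.0]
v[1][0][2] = 48.0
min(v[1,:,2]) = -87.0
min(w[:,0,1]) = -68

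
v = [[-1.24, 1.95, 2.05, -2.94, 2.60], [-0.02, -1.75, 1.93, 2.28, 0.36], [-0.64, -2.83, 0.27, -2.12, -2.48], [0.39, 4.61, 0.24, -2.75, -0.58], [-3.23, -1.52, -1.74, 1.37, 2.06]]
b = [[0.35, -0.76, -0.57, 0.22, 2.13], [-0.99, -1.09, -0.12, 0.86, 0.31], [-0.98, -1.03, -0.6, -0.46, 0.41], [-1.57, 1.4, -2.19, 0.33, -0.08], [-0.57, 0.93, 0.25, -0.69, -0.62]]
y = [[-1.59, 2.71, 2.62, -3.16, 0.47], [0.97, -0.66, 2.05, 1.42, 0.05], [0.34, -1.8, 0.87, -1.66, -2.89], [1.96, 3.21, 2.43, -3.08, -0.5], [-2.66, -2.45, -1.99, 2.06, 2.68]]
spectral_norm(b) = 3.15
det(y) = 243.95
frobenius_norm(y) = 10.39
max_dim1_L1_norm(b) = 5.57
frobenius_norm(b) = 4.78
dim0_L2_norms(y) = [3.81, 5.23, 4.66, 5.34, 4.0]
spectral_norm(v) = 7.35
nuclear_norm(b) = 9.42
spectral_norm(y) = 8.38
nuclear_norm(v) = 20.78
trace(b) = -1.63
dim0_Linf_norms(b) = [1.57, 1.4, 2.19, 0.86, 2.13]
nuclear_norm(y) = 19.43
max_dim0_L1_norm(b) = 5.21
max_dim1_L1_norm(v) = 10.78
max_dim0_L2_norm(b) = 2.38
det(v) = -529.82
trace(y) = -1.78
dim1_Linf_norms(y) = [3.16, 2.05, 2.89, 3.21, 2.68]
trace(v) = -3.41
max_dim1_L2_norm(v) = 5.42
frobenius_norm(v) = 10.37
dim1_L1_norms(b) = [4.03, 3.37, 3.48, 5.57, 3.06]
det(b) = 9.48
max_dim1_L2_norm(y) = 5.46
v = b + y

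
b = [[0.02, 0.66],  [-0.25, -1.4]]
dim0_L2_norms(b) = [0.25, 1.55]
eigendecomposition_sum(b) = [[-0.12, -0.06],  [0.02, 0.01]] + [[0.14, 0.72], [-0.27, -1.41]]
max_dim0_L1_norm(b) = 2.06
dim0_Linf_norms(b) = [0.25, 1.4]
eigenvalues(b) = [-0.11, -1.27]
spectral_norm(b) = 1.57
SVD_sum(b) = [[0.10, 0.65],[-0.21, -1.41]] + [[-0.08, 0.01],  [-0.04, 0.01]]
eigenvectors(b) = [[0.98, -0.45], [-0.19, 0.89]]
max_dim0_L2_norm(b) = 1.55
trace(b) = -1.38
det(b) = 0.14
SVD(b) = [[0.42, -0.91], [-0.91, -0.42]] @ diag([1.5655164690958165, 0.08751105638583664]) @ [[0.15, 0.99], [0.99, -0.15]]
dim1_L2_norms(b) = [0.66, 1.42]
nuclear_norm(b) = 1.65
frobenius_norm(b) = 1.57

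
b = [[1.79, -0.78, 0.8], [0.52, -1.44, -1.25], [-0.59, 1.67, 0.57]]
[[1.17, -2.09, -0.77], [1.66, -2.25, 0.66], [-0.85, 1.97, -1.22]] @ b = [[1.46,0.81,3.11], [1.41,3.05,4.52], [0.22,-4.21,-3.84]]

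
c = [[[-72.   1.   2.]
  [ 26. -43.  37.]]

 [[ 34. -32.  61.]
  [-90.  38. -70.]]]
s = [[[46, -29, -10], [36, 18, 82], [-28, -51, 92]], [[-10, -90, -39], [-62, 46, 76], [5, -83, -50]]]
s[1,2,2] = -50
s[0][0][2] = -10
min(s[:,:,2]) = -50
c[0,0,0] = -72.0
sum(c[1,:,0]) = -56.0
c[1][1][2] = -70.0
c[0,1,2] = 37.0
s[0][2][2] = 92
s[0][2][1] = -51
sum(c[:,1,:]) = -102.0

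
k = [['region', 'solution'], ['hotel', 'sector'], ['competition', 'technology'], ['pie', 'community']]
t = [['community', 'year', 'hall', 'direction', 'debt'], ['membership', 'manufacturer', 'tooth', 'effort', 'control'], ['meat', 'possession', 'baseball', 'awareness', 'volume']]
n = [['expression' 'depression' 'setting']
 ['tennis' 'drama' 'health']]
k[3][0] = 'pie'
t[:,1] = ['year', 'manufacturer', 'possession']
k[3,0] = 'pie'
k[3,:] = ['pie', 'community']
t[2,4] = 'volume'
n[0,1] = 'depression'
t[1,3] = 'effort'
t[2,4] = 'volume'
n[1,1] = 'drama'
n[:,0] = ['expression', 'tennis']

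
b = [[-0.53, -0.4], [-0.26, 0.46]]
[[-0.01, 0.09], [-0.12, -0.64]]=b@[[0.16, 0.61], [-0.18, -1.04]]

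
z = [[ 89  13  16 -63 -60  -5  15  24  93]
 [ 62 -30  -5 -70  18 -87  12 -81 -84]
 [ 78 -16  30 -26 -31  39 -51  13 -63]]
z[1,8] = -84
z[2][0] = 78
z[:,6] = [15, 12, -51]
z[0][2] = 16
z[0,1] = 13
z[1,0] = 62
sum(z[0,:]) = 122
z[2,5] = 39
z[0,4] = -60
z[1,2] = -5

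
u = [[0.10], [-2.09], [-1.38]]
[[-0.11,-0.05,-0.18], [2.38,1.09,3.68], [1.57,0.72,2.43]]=u @ [[-1.14, -0.52, -1.76]]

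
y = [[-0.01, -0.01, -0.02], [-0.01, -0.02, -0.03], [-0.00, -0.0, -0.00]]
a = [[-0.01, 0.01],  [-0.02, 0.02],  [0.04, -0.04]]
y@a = [[-0.0,0.00],[-0.00,0.0],[0.0,0.0]]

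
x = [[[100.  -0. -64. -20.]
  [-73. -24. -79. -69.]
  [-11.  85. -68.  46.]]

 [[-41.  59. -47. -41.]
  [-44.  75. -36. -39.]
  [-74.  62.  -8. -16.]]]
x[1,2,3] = -16.0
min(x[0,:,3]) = -69.0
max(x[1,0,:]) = 59.0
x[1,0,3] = -41.0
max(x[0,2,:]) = 85.0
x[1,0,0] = -41.0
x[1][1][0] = -44.0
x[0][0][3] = -20.0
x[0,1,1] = -24.0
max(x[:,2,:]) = 85.0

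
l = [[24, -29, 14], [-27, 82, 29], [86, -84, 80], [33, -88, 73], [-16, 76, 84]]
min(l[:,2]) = 14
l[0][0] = 24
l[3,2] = 73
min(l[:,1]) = -88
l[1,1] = 82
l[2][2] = 80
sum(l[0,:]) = 9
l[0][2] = 14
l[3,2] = 73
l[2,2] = 80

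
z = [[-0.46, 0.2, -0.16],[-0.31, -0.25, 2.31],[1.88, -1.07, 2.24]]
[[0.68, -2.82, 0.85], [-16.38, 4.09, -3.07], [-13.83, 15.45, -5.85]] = z @ [[-0.19, 5.68, -2.33], [-2.98, 1.09, -2.67], [-7.44, 2.65, -1.93]]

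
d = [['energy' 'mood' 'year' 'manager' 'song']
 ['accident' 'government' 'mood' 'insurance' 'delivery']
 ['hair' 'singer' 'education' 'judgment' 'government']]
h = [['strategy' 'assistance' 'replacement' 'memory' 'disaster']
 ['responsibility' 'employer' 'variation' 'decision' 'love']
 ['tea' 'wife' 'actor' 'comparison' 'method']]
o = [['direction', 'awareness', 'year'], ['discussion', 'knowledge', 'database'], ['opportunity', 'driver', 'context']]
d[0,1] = 'mood'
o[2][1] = 'driver'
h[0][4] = 'disaster'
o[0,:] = ['direction', 'awareness', 'year']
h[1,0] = 'responsibility'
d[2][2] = 'education'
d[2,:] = ['hair', 'singer', 'education', 'judgment', 'government']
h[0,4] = 'disaster'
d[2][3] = 'judgment'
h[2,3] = 'comparison'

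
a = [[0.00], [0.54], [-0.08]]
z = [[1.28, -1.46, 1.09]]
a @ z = [[0.0,0.0,0.00],[0.69,-0.79,0.59],[-0.1,0.12,-0.09]]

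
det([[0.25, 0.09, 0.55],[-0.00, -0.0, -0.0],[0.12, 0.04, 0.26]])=0.000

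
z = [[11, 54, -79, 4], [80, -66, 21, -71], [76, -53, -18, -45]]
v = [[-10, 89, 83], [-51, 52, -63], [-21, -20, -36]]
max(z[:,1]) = 54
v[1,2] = -63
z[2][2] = -18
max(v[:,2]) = 83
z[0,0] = 11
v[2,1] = -20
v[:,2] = [83, -63, -36]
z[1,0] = 80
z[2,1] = -53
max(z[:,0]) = 80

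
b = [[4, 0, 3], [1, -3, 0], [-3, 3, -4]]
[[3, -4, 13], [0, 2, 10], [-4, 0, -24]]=b @ [[0, -1, 1], [0, -1, -3], [1, 0, 3]]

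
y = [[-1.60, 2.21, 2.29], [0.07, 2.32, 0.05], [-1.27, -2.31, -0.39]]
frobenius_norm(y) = 5.02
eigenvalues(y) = [(-0.97+1.54j), (-0.97-1.54j), (2.28+0j)]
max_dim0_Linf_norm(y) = 2.32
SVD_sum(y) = [[-0.39, 2.82, 1.39], [-0.26, 1.85, 0.91], [0.25, -1.85, -0.91]] + [[-1.28, -0.58, 0.82], [0.67, 0.31, -0.43], [-1.28, -0.58, 0.82]] + [[0.07, -0.03, 0.08], [-0.35, 0.16, -0.43], [-0.25, 0.12, -0.31]]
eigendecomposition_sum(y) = [[(-0.8+0.57j), 1.05+0.62j, 1.14+0.72j], [0.02+0.01j, (-0.01-0.03j), -0.01-0.03j], [(-0.63-0.39j), -0.12+0.90j, -0.17+1.00j]] + [[-0.80-0.57j, 1.05-0.62j, 1.14-0.72j], [(0.02-0.01j), -0.01+0.03j, -0.01+0.03j], [-0.63+0.39j, -0.12-0.90j, -0.17-1.00j]] + [[-0j,(0.11-0j),0.00-0.00j], [0.02-0.00j,(2.33-0j),0.06-0.00j], [-0.02+0.00j,-2.07+0.00j,(-0.06+0j)]]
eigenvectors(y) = [[-0.80+0.00j, (-0.8-0j), 0.03+0.00j], [(0.01+0.01j), 0.01-0.01j, 0.75+0.00j], [(-0.23-0.55j), -0.23+0.55j, (-0.66+0j)]]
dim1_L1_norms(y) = [6.1, 2.44, 3.97]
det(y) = 7.56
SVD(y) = [[-0.73,0.66,-0.15], [-0.48,-0.35,0.8], [0.48,0.66,0.58]] @ diag([4.318666259814733, 2.4533925049180914, 0.7135032958224937]) @ [[0.12,-0.89,-0.44], [-0.78,-0.36,0.51], [-0.61,0.28,-0.74]]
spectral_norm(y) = 4.32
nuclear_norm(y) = 7.49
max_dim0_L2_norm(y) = 3.95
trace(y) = 0.33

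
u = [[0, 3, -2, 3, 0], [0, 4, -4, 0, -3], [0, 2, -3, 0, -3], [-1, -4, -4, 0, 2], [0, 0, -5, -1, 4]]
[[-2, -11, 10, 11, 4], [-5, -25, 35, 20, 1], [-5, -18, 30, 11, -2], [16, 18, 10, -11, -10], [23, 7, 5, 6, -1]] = u @ [[2, -4, 0, -1, 0], [-1, -3, 0, 4, 2], [-2, 1, -5, -1, 1], [-1, 0, 0, -1, 0], [3, 3, -5, 0, 1]]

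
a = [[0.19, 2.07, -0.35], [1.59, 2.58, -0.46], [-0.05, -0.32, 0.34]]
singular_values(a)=[3.66, 0.79, 0.28]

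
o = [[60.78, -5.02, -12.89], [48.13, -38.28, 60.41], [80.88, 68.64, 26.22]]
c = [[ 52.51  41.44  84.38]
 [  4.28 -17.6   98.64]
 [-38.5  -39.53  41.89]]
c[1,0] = 4.28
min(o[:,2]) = -12.89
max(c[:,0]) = 52.51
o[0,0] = 60.78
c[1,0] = 4.28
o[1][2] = 60.41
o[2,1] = 68.64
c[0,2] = 84.38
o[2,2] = 26.22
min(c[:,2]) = 41.89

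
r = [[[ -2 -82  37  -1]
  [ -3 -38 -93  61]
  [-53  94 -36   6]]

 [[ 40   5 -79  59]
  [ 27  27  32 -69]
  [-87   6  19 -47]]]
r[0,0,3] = -1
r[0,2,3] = 6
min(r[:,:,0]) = -87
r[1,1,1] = 27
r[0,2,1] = 94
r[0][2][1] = 94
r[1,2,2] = 19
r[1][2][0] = -87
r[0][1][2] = -93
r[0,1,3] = 61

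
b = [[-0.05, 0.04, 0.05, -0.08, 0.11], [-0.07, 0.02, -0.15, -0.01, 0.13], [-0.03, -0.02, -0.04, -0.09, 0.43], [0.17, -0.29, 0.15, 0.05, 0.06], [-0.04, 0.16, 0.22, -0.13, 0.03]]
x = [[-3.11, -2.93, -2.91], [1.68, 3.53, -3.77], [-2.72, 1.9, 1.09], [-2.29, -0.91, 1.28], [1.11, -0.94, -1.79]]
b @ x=[[0.39, 0.35, -0.25], [0.83, -0.12, -0.28], [0.85, -0.38, -0.77], [-1.47, -1.34, 0.72], [0.13, 1.19, -0.47]]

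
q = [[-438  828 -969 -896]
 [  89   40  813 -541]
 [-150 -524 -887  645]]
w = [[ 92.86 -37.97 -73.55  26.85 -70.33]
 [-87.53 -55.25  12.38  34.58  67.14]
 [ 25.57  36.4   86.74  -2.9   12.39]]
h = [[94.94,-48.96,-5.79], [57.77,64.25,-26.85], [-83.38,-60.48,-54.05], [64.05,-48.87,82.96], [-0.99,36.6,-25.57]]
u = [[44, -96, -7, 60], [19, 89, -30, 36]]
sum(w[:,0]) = 30.9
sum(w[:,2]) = 25.57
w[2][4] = 12.39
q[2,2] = -887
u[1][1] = 89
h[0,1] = -48.96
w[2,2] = 86.74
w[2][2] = 86.74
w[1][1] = -55.25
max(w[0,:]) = 92.86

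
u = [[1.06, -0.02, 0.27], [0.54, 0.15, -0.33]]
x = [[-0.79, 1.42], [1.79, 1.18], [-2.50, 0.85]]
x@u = [[-0.07, 0.23, -0.68], [2.53, 0.14, 0.09], [-2.19, 0.18, -0.96]]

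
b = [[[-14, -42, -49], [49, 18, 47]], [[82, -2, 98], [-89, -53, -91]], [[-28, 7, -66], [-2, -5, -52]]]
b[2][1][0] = -2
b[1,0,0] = 82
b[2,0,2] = -66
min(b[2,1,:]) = -52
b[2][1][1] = -5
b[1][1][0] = -89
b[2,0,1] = 7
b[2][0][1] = 7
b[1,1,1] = -53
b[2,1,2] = -52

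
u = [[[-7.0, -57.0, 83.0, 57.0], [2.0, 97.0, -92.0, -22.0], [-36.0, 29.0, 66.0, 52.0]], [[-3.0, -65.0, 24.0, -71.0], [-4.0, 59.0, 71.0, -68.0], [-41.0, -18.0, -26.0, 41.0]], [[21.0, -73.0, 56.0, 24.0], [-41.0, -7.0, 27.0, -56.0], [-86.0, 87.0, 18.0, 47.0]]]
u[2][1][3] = -56.0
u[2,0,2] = 56.0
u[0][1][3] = -22.0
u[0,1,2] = -92.0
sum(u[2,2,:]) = 66.0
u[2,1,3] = -56.0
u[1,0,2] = 24.0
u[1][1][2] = 71.0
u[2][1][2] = 27.0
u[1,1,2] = 71.0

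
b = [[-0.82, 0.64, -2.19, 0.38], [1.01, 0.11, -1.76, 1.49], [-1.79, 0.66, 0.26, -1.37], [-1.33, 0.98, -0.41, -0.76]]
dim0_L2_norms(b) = [2.58, 1.35, 2.85, 2.2]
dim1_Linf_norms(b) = [2.19, 1.76, 1.79, 1.33]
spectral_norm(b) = 3.49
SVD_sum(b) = [[0.38, -0.1, -0.28, 0.39], [1.42, -0.39, -1.06, 1.47], [-1.33, 0.36, 0.99, -1.37], [-0.77, 0.21, 0.57, -0.8]] + [[-1.14, 0.92, -1.86, 0.01], [-0.46, 0.37, -0.74, 0.00], [-0.44, 0.35, -0.71, 0.0], [-0.65, 0.52, -1.05, 0.01]] + [[-0.06, -0.17, -0.05, -0.02], [0.05, 0.13, 0.04, 0.02], [-0.02, -0.05, -0.02, -0.01], [0.09, 0.25, 0.07, 0.03]] + [[0.00, 0.00, -0.0, -0.00], [-0.00, -0.00, 0.00, 0.00], [-0.00, -0.00, 0.0, 0.0], [0.00, 0.0, -0.0, -0.00]]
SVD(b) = [[0.18, -0.78, 0.52, 0.30], [0.67, -0.31, -0.39, -0.55], [-0.62, -0.30, 0.16, -0.7], [-0.36, -0.44, -0.75, 0.34]] @ diag([3.490545363501096, 3.0183493878211616, 0.37042184215579904, 0.006906318449292478]) @ [[0.61, -0.17, -0.45, 0.63], [0.48, -0.39, 0.79, -0.0], [-0.32, -0.91, -0.25, -0.11], [0.54, 0.0, -0.34, -0.77]]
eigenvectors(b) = [[-0.58, 0.51, -0.52, -0.6],  [0.12, 0.78, 0.07, -0.25],  [-0.6, -0.35, 0.36, 0.23],  [-0.54, 0.09, 0.77, 0.72]]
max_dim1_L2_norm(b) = 2.52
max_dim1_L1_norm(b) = 4.37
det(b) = 0.03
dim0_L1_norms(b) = [4.95, 2.39, 4.62, 4.0]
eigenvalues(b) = [-2.85, 1.74, 0.04, -0.14]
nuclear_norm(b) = 6.89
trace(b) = -1.21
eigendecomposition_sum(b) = [[-1.38, 0.68, -0.68, -0.68], [0.27, -0.13, 0.14, 0.13], [-1.42, 0.7, -0.7, -0.70], [-1.29, 0.63, -0.63, -0.63]] + [[0.46, 0.21, -1.17, 0.83], [0.71, 0.32, -1.78, 1.27], [-0.32, -0.15, 0.81, -0.58], [0.08, 0.04, -0.21, 0.15]] + [[0.03, -0.05, -0.06, 0.02],[-0.0, 0.01, 0.01, -0.0],[-0.02, 0.03, 0.04, -0.02],[-0.04, 0.07, 0.09, -0.04]] + [[0.07, -0.2, -0.29, 0.2], [0.03, -0.09, -0.12, 0.09], [-0.03, 0.08, 0.11, -0.08], [-0.08, 0.24, 0.35, -0.24]]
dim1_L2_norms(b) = [2.45, 2.52, 2.36, 1.86]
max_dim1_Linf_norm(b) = 2.19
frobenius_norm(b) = 4.63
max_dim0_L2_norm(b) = 2.85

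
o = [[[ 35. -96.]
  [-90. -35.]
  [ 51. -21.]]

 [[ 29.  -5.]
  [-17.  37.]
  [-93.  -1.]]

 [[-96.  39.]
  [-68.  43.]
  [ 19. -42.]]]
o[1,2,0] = -93.0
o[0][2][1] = -21.0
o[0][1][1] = -35.0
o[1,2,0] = -93.0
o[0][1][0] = -90.0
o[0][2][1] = -21.0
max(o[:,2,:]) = 51.0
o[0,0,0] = 35.0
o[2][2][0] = 19.0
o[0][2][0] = 51.0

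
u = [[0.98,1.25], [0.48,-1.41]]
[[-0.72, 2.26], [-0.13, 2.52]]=u @ [[-0.59, 3.20],[-0.11, -0.70]]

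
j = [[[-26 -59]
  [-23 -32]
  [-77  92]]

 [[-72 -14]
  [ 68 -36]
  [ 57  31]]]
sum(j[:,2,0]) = -20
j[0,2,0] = -77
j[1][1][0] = 68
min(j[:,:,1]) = -59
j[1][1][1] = -36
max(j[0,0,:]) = -26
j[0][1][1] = -32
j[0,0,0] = -26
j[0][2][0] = -77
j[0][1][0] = -23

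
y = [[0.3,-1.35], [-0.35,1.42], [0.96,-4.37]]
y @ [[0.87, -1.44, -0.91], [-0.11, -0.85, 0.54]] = [[0.41, 0.72, -1.0],[-0.46, -0.7, 1.09],[1.32, 2.33, -3.23]]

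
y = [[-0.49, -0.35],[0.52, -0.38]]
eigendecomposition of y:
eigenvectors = [[(0.08-0.63j), 0.08+0.63j], [-0.77+0.00j, (-0.77-0j)]]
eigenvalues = [(-0.43+0.42j), (-0.43-0.42j)]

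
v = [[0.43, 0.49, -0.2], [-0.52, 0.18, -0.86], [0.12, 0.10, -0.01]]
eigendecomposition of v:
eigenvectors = [[-0.09-0.63j, (-0.09+0.63j), -0.55+0.00j], [0.76+0.00j, (0.76-0j), (0.68+0j)], [(-0.05-0.14j), -0.05+0.14j, (0.48+0j)]]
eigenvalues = [(0.3+0.59j), (0.3-0.59j), (-0+0j)]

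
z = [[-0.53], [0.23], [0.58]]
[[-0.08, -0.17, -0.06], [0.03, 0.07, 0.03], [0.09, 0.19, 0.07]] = z @ [[0.15, 0.32, 0.12]]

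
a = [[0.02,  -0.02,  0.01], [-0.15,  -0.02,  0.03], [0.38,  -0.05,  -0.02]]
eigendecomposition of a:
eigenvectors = [[0.22, -0.20, 0.11], [-0.04, -0.76, 0.54], [0.97, 0.61, 0.83]]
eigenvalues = [0.07, -0.08, -0.0]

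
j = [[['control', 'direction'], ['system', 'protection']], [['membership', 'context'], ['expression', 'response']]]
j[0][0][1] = 'direction'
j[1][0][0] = 'membership'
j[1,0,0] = 'membership'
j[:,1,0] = ['system', 'expression']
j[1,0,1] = 'context'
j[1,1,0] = 'expression'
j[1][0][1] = 'context'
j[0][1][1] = 'protection'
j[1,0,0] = 'membership'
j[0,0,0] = 'control'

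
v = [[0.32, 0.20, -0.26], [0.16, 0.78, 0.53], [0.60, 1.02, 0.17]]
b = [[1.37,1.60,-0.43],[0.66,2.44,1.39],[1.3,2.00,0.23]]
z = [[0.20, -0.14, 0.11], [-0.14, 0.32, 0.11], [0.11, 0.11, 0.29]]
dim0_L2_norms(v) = [0.7, 1.3, 0.61]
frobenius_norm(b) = 4.32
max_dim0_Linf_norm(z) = 0.32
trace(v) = 1.27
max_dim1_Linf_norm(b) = 2.44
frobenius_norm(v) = 1.60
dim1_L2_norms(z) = [0.27, 0.37, 0.33]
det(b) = 0.40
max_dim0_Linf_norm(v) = 1.02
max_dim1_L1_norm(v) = 1.79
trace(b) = 4.04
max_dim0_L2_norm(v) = 1.3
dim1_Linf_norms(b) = [1.6, 2.44, 2.0]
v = z @ b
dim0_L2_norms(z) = [0.27, 0.37, 0.33]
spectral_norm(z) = 0.43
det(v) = 0.01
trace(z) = 0.81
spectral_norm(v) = 1.50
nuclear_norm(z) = 0.81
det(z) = 0.00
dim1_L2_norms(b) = [2.15, 2.88, 2.4]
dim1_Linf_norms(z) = [0.2, 0.32, 0.29]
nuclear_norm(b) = 5.58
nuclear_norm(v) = 2.07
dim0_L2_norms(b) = [2.0, 3.54, 1.47]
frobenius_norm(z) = 0.56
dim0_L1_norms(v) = [1.08, 2.0, 0.96]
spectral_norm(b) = 4.08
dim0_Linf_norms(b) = [1.37, 2.44, 1.39]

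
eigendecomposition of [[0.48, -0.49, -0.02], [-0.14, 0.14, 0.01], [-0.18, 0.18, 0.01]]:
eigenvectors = [[-0.90+0.00j, 0.60+0.00j, (0.6-0j)], [0.26+0.00j, 0.58-0.02j, (0.58+0.02j)], [(0.34+0j), (0.33+0.44j), 0.33-0.44j]]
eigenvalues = [(0.63+0j), (-0+0j), (-0-0j)]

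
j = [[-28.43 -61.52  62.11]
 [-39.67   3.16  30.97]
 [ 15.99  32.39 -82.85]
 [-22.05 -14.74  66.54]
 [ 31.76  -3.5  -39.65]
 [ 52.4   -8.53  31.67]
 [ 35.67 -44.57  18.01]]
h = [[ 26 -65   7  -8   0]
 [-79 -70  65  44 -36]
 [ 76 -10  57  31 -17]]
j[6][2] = 18.01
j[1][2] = 30.97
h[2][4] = -17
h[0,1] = -65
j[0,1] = -61.52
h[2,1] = -10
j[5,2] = 31.67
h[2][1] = -10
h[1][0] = -79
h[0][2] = 7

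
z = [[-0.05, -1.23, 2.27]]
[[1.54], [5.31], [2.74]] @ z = [[-0.08,-1.89,3.50], [-0.27,-6.53,12.05], [-0.14,-3.37,6.22]]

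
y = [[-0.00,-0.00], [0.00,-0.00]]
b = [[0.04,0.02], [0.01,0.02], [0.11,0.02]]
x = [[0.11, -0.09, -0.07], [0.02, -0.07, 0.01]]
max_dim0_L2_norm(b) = 0.12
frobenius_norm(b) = 0.12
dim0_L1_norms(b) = [0.16, 0.06]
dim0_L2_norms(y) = [0.0, 0.0]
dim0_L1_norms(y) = [0.0, 0.0]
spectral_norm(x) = 0.17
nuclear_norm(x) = 0.22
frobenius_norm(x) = 0.17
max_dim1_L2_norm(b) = 0.11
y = x @ b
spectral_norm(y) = 0.00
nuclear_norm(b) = 0.14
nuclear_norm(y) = 0.00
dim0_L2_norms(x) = [0.11, 0.11, 0.07]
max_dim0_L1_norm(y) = 0.0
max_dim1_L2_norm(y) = 0.0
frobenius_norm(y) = 0.00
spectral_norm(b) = 0.12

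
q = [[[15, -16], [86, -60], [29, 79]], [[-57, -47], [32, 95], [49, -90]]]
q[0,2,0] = 29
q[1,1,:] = [32, 95]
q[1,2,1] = -90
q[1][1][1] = 95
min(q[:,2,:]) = -90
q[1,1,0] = 32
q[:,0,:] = [[15, -16], [-57, -47]]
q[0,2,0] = 29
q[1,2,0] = 49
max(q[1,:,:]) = 95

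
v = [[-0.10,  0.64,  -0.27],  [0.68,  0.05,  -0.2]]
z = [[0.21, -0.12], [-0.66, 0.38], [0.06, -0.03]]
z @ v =[[-0.10, 0.13, -0.03], [0.32, -0.4, 0.1], [-0.03, 0.04, -0.01]]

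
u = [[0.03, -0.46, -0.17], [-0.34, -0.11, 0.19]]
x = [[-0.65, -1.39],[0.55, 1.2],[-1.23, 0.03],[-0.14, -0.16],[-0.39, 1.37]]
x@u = [[0.45, 0.45, -0.15], [-0.39, -0.39, 0.13], [-0.05, 0.56, 0.21], [0.05, 0.08, -0.01], [-0.48, 0.03, 0.33]]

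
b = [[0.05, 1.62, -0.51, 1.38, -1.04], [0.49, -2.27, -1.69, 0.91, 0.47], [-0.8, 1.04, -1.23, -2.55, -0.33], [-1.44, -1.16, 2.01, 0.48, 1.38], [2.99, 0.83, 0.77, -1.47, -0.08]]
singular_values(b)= [4.35, 3.16, 3.14, 2.86, 0.21]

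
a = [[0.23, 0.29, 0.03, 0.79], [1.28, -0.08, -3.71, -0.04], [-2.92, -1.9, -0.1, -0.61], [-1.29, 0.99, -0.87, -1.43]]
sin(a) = [[-0.76, 0.09, 0.14, 0.5],[1.14, -0.40, -0.33, -0.22],[-0.54, -0.17, -0.40, -0.19],[-1.59, 0.13, -0.92, -1.84]]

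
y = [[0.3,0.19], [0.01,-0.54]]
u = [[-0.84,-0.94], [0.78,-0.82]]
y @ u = [[-0.10, -0.44],[-0.43, 0.43]]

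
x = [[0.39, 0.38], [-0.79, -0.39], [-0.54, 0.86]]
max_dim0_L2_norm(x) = 1.03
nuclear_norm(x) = 2.05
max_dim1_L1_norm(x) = 1.4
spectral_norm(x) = 1.03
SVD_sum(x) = [[0.28, -0.07], [-0.66, 0.16], [-0.71, 0.17]] + [[0.11, 0.45],[-0.13, -0.55],[0.17, 0.69]]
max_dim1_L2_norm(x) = 1.02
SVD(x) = [[-0.28,0.45], [0.65,-0.55], [0.70,0.70]] @ diag([1.034287092312669, 1.016931763037916]) @ [[-0.97, 0.23],  [0.23, 0.97]]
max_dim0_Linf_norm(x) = 0.86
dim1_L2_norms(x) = [0.54, 0.88, 1.02]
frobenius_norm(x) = 1.45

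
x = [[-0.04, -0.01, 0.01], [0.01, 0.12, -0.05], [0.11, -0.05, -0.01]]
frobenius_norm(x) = 0.18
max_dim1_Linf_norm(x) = 0.12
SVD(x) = [[-0.05, 0.37, 0.93], [-0.78, -0.60, 0.20], [0.63, -0.71, 0.31]] @ diag([0.14295105389673657, 0.11423288498625246, 0.003980474535772826]) @ [[0.44, -0.87, 0.22], [-0.87, -0.35, 0.36], [-0.23, -0.35, -0.91]]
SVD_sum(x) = [[-0.0, 0.01, -0.0], [-0.05, 0.10, -0.02], [0.04, -0.08, 0.02]] + [[-0.04, -0.01, 0.01],[0.06, 0.02, -0.02],[0.07, 0.03, -0.03]] + [[-0.00, -0.0, -0.0], [-0.0, -0.0, -0.0], [-0.0, -0.0, -0.00]]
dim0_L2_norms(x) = [0.12, 0.13, 0.05]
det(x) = 0.00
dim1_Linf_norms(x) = [0.04, 0.12, 0.11]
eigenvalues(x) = [-0.06, -0.01, 0.14]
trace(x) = 0.07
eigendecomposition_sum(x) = [[-0.04, -0.0, 0.01],[0.03, 0.00, -0.01],[0.12, 0.00, -0.02]] + [[-0.0, -0.0, -0.0], [-0.01, -0.0, -0.00], [-0.01, -0.00, -0.00]] + [[0.00, -0.01, 0.00], [-0.02, 0.12, -0.04], [0.01, -0.05, 0.02]]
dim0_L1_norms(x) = [0.16, 0.18, 0.07]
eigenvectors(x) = [[-0.3, 0.18, 0.07], [0.27, 0.35, -0.93], [0.91, 0.92, 0.37]]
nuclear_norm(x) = 0.26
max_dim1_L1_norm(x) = 0.18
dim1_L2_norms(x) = [0.04, 0.13, 0.12]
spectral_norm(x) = 0.14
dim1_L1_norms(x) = [0.06, 0.18, 0.17]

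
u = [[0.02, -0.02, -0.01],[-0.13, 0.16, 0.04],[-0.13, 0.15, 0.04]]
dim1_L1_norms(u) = [0.05, 0.33, 0.32]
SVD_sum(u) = [[0.02, -0.02, -0.01], [-0.13, 0.16, 0.04], [-0.13, 0.15, 0.04]] + [[0.00, 0.00, -0.0], [0.0, 0.00, -0.0], [-0.0, -0.0, 0.0]] + [[-0.00, -0.0, -0.0], [0.00, 0.00, 0.0], [-0.0, -0.00, -0.00]]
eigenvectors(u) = [[-0.11, 0.53, -0.64],[0.72, 0.22, -0.65],[0.69, 0.82, 0.41]]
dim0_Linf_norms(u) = [0.13, 0.16, 0.04]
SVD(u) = [[-0.1, -0.74, 0.67], [0.72, -0.52, -0.47], [0.69, 0.43, 0.58]] @ diag([0.2931782164068958, 0.0062524735338425055, 0.0027276361890848353]) @ [[-0.63,0.75,0.2], [-0.52,-0.60,0.61], [-0.58,-0.29,-0.77]]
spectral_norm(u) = 0.29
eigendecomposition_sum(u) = [[0.02, -0.02, -0.01], [-0.13, 0.16, 0.04], [-0.13, 0.15, 0.04]] + [[-0.00, 0.00, -0.00], [-0.0, 0.00, -0.0], [-0.00, 0.0, -0.0]] + [[0.0, 0.0, -0.0],[0.00, 0.00, -0.00],[-0.0, -0.00, 0.0]]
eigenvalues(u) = [0.22, -0.0, 0.01]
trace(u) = 0.22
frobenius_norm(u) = 0.29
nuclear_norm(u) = 0.30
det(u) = -0.00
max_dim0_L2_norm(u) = 0.22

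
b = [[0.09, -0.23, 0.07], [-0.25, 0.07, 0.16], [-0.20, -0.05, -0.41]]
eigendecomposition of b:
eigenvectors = [[(0.67+0j), (0.32+0.29j), 0.32-0.29j], [(-0.73+0j), (0.44+0.33j), 0.44-0.33j], [(-0.13+0j), (-0.71+0j), -0.71-0.00j]]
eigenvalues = [(0.33+0j), (-0.29+0.1j), (-0.29-0.1j)]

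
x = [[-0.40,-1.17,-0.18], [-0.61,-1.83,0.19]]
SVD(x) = [[-0.54, -0.84], [-0.84, 0.54]] @ diag([2.2921239060927365, 0.25410233985183867]) @ [[0.32, 0.95, -0.03], [0.04, 0.02, 1.0]]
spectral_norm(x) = 2.29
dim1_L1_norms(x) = [1.75, 2.63]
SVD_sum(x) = [[-0.39, -1.17, 0.03], [-0.62, -1.83, 0.05]] + [[-0.01, -0.00, -0.21], [0.01, 0.0, 0.14]]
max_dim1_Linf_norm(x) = 1.83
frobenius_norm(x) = 2.31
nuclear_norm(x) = 2.55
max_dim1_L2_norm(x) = 1.94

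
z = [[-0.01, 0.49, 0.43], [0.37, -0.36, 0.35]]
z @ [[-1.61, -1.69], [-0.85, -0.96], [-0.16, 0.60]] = [[-0.47, -0.20], [-0.35, -0.07]]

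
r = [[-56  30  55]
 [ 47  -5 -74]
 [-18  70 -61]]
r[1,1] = -5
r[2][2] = -61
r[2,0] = -18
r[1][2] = -74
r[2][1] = 70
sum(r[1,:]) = -32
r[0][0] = -56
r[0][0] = -56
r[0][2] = 55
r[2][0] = -18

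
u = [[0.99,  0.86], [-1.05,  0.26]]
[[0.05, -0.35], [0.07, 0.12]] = u@[[-0.04, -0.17],[0.11, -0.21]]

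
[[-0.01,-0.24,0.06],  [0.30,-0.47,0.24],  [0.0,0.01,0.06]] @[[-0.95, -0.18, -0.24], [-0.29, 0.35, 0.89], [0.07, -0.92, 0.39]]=[[0.08, -0.14, -0.19], [-0.13, -0.44, -0.4], [0.0, -0.05, 0.03]]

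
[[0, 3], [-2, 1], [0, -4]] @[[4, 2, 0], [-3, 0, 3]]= [[-9, 0, 9], [-11, -4, 3], [12, 0, -12]]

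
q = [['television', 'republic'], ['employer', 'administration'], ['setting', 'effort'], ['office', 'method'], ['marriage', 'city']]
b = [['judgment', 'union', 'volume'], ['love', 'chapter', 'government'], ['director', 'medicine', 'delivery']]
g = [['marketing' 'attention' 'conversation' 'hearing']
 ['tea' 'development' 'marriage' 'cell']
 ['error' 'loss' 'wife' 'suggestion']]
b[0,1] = 'union'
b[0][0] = 'judgment'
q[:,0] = ['television', 'employer', 'setting', 'office', 'marriage']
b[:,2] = ['volume', 'government', 'delivery']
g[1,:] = ['tea', 'development', 'marriage', 'cell']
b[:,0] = ['judgment', 'love', 'director']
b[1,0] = 'love'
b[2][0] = 'director'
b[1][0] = 'love'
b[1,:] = ['love', 'chapter', 'government']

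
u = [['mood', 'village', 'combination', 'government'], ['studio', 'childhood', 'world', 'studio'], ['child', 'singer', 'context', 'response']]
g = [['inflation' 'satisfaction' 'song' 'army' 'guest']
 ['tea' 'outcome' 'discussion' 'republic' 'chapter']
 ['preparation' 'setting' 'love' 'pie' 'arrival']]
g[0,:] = ['inflation', 'satisfaction', 'song', 'army', 'guest']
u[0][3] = 'government'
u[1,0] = 'studio'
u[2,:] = ['child', 'singer', 'context', 'response']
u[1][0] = 'studio'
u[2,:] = ['child', 'singer', 'context', 'response']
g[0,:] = ['inflation', 'satisfaction', 'song', 'army', 'guest']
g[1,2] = 'discussion'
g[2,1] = 'setting'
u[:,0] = ['mood', 'studio', 'child']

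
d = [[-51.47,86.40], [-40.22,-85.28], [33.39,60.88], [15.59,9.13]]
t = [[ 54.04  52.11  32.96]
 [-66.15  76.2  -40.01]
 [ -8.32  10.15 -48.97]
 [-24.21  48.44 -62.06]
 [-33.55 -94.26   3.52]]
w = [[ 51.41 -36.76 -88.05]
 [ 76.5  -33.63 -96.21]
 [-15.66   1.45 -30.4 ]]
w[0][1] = -36.76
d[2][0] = 33.39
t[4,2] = 3.52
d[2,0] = 33.39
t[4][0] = -33.55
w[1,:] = [76.5, -33.63, -96.21]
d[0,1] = 86.4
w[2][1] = 1.45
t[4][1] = -94.26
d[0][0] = -51.47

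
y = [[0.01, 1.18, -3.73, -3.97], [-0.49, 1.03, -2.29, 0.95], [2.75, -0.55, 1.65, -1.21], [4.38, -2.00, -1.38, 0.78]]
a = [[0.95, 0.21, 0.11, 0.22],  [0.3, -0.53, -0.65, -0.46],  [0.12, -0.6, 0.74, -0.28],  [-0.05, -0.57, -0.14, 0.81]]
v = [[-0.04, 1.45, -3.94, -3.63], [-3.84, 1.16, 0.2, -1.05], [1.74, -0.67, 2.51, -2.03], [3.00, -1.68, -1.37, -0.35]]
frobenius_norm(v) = 8.70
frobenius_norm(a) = 2.00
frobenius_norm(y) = 8.73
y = a @ v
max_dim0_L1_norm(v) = 8.62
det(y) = 91.61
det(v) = -90.79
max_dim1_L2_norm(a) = 1.0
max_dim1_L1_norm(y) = 8.89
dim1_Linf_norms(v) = [3.94, 3.84, 2.51, 3.0]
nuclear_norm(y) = 15.54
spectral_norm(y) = 5.85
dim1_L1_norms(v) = [9.06, 6.25, 6.95, 6.4]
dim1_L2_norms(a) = [1.0, 1.0, 1.0, 1.0]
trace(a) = 1.97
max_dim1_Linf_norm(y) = 4.38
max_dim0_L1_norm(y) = 9.05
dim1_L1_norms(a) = [1.49, 1.94, 1.74, 1.57]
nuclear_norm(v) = 15.50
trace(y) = 3.47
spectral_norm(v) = 5.83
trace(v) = 3.28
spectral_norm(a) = 1.01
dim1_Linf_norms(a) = [0.95, 0.65, 0.74, 0.81]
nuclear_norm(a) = 4.01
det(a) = -1.01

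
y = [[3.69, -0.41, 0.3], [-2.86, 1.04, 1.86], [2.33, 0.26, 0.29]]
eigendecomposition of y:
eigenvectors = [[-0.77,0.12,0.11],[0.45,0.83,0.91],[-0.44,-0.55,0.41]]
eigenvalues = [4.1, -0.6, 1.52]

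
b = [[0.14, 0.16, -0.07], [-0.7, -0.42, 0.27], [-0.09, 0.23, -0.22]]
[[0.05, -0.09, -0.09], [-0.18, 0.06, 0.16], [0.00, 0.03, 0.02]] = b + [[-0.09, -0.25, -0.02], [0.52, 0.48, -0.11], [0.09, -0.2, 0.24]]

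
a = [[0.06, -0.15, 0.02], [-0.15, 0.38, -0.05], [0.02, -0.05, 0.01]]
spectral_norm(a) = 0.45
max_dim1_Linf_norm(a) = 0.38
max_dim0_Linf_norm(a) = 0.38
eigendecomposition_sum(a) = [[0.06, -0.15, 0.02], [-0.15, 0.38, -0.05], [0.02, -0.05, 0.01]] + [[0.0,0.0,-0.00], [0.0,0.00,-0.00], [-0.0,-0.00,0.00]] + [[0.0, 0.0, 0.0], [0.00, 0.0, 0.00], [0.0, 0.0, 0.00]]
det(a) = 0.00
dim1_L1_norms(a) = [0.23, 0.58, 0.08]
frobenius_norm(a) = 0.45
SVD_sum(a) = [[0.06, -0.15, 0.02], [-0.15, 0.38, -0.05], [0.02, -0.05, 0.01]] + [[0.00, 0.0, 0.00], [0.0, 0.0, 0.0], [0.00, 0.0, 0.0]] + [[0.00, 0.00, -0.0], [0.00, 0.00, -0.00], [-0.00, -0.0, 0.00]]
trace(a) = 0.45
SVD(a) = [[-0.37, -0.03, -0.93], [0.92, -0.14, -0.36], [-0.12, -0.99, 0.08]] @ diag([0.4459688718099598, 0.003364708140229031, 0.0006664200498112111]) @ [[-0.37, 0.92, -0.12], [-0.03, -0.14, -0.99], [-0.93, -0.36, 0.08]]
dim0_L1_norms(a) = [0.23, 0.58, 0.08]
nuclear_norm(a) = 0.45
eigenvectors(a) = [[0.37, -0.93, 0.03], [-0.92, -0.36, 0.14], [0.12, 0.08, 0.99]]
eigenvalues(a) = [0.45, 0.0, 0.0]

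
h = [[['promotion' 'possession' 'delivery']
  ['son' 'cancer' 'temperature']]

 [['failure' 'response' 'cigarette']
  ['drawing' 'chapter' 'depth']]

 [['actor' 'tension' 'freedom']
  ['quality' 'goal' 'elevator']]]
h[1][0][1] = 'response'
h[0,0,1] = 'possession'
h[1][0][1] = 'response'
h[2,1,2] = 'elevator'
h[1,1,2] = 'depth'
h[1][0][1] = 'response'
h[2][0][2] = 'freedom'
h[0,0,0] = 'promotion'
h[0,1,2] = 'temperature'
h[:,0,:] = [['promotion', 'possession', 'delivery'], ['failure', 'response', 'cigarette'], ['actor', 'tension', 'freedom']]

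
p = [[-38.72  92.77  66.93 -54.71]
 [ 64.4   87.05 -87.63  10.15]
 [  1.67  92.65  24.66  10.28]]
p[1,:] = [64.4, 87.05, -87.63, 10.15]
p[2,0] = 1.67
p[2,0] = 1.67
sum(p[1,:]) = 73.97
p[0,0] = -38.72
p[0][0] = -38.72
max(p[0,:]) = 92.77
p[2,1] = 92.65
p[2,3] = 10.28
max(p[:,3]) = 10.28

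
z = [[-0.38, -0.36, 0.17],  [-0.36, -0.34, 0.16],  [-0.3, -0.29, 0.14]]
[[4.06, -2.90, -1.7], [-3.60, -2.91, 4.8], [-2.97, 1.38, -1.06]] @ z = [[0.01, 0.02, -0.01],[0.98, 0.89, -0.41],[0.95, 0.91, -0.43]]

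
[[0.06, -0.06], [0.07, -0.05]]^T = [[0.06, 0.07], [-0.06, -0.05]]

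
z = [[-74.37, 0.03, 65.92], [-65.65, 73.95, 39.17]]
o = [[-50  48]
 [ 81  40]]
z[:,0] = [-74.37, -65.65]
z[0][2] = 65.92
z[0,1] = 0.03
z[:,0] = [-74.37, -65.65]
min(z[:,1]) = 0.03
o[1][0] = 81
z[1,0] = -65.65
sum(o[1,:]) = 121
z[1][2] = 39.17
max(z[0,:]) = 65.92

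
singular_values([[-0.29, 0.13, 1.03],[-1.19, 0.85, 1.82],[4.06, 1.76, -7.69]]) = [9.14, 1.28, 0.27]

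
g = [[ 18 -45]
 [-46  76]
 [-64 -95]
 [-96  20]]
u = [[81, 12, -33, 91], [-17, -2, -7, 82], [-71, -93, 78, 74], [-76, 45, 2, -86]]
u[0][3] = 91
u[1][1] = -2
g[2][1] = -95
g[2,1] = -95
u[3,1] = 45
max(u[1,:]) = 82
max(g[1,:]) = 76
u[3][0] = -76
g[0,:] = [18, -45]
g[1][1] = 76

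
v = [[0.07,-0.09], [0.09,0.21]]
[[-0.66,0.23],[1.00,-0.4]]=v @[[-2.08, 0.53],[5.67, -2.15]]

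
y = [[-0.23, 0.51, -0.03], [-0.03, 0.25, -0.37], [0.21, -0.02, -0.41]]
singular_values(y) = [0.65, 0.55, 0.05]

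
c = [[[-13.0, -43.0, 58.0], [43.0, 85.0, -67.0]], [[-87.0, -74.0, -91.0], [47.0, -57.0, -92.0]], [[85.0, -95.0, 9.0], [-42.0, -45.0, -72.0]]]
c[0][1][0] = 43.0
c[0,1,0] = 43.0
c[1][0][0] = -87.0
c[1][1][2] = -92.0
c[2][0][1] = -95.0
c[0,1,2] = -67.0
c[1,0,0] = -87.0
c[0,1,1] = 85.0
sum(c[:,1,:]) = -200.0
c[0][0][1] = -43.0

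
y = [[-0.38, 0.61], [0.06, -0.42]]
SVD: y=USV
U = [[-0.87, 0.49], [0.49, 0.87]]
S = [0.82, 0.15]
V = [[0.44,-0.9], [-0.9,-0.44]]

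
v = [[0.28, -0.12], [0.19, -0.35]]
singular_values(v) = [0.48, 0.16]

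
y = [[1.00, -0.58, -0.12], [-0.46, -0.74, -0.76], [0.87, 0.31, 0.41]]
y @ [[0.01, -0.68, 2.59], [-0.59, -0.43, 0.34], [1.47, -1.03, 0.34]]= [[0.18, -0.31, 2.35],[-0.69, 1.41, -1.7],[0.43, -1.15, 2.5]]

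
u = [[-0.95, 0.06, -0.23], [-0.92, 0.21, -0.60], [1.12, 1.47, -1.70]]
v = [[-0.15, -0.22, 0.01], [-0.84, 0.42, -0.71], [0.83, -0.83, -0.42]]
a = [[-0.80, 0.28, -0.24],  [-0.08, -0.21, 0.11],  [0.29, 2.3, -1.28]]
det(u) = -0.27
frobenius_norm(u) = 2.92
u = v + a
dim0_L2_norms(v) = [1.19, 0.96, 0.82]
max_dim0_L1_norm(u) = 2.99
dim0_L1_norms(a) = [1.17, 2.79, 1.63]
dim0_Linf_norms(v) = [0.84, 0.83, 0.71]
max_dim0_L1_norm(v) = 1.82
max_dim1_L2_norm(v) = 1.25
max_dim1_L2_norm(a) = 2.65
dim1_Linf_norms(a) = [0.8, 0.21, 2.3]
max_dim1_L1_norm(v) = 2.08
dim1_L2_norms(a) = [0.88, 0.25, 2.65]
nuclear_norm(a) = 3.51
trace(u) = -2.44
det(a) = -0.00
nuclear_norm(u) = 4.06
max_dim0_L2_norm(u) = 1.82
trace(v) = -0.15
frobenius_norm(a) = 2.80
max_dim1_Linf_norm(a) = 2.3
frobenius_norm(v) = 1.74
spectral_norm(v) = 1.49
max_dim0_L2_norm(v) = 1.19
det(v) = 0.33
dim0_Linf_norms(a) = [0.8, 2.3, 1.28]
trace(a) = -2.29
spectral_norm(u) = 2.52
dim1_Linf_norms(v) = [0.22, 0.84, 0.83]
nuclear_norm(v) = 2.60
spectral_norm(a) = 2.67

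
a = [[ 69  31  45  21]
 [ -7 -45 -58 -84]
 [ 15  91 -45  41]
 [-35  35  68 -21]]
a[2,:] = [15, 91, -45, 41]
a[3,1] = 35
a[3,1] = 35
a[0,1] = 31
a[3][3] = -21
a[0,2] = 45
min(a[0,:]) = 21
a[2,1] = 91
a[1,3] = -84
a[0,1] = 31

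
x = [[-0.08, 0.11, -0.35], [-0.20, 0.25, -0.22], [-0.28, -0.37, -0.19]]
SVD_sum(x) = [[-0.19, -0.03, -0.25], [-0.16, -0.03, -0.22], [-0.21, -0.03, -0.28]] + [[0.03,  0.17,  -0.04], [0.04,  0.25,  -0.06], [-0.05,  -0.34,  0.08]] + [[0.08, -0.03, -0.06], [-0.08, 0.02, 0.05], [-0.02, 0.01, 0.01]]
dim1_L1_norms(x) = [0.54, 0.67, 0.84]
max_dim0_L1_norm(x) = 0.76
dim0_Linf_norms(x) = [0.28, 0.37, 0.35]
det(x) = -0.04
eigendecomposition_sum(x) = [[(-0.16+0j), (-0.08+0j), -0.21+0.00j], [(-0.11+0j), (-0.05+0j), (-0.14+0j)], [(-0.25+0j), (-0.12+0j), (-0.32+0j)]] + [[(0.04+0.28j), 0.09-0.60j, (-0.07+0.09j)],[-0.04+0.09j, (0.15-0.16j), (-0.04+0.01j)],[(-0.02-0.25j), (-0.13+0.52j), 0.07-0.07j]] + [[0.04-0.28j, 0.09+0.60j, -0.07-0.09j], [-0.04-0.09j, 0.15+0.16j, (-0.04-0.01j)], [(-0.02+0.25j), -0.13-0.52j, (0.07+0.07j)]]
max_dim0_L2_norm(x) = 0.46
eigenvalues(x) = [(-0.54+0j), (0.26+0.05j), (0.26-0.05j)]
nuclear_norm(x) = 1.16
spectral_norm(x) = 0.55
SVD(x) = [[0.58, -0.37, 0.73], [0.50, -0.55, -0.67], [0.65, 0.75, -0.14]] @ diag([0.5462574158686582, 0.47313835789309044, 0.14506181406119997]) @ [[-0.60, -0.1, -0.8],  [-0.15, -0.96, 0.23],  [0.79, -0.25, -0.56]]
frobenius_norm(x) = 0.74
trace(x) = -0.02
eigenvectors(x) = [[0.51+0.00j, 0.72+0.00j, 0.72-0.00j], [0.35+0.00j, 0.22+0.15j, (0.22-0.15j)], [0.78+0.00j, (-0.63-0.05j), -0.63+0.05j]]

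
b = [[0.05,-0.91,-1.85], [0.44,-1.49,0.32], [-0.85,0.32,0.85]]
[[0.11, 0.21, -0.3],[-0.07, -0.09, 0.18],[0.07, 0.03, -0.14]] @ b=[[0.35, -0.51, -0.39], [-0.2, 0.26, 0.25], [0.14, -0.15, -0.24]]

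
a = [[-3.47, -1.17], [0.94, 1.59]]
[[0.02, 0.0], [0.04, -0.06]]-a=[[3.49, 1.17], [-0.9, -1.65]]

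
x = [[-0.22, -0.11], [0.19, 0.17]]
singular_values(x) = [0.35, 0.05]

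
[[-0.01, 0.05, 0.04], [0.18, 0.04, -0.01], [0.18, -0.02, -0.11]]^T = [[-0.01, 0.18, 0.18], [0.05, 0.04, -0.02], [0.04, -0.01, -0.11]]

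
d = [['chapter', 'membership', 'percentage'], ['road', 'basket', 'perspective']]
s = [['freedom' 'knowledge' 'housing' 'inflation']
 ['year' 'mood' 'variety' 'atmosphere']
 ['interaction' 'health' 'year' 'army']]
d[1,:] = ['road', 'basket', 'perspective']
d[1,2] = 'perspective'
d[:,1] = ['membership', 'basket']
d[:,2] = ['percentage', 'perspective']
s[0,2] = 'housing'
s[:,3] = ['inflation', 'atmosphere', 'army']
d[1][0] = 'road'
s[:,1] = ['knowledge', 'mood', 'health']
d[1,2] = 'perspective'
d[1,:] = ['road', 'basket', 'perspective']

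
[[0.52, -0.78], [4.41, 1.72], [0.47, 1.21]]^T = [[0.52, 4.41, 0.47], [-0.78, 1.72, 1.21]]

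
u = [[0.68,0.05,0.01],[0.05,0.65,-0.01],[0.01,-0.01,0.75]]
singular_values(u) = [0.75, 0.72, 0.61]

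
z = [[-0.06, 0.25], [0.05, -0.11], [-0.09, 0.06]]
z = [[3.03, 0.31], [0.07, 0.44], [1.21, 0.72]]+[[-3.09, -0.06], [-0.02, -0.55], [-1.3, -0.66]]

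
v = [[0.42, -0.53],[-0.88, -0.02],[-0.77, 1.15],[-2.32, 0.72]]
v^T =[[0.42, -0.88, -0.77, -2.32], [-0.53, -0.02, 1.15, 0.72]]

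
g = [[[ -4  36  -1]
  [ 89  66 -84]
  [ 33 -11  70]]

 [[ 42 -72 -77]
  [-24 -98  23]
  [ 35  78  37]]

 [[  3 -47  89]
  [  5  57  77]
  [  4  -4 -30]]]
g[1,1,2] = 23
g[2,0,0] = 3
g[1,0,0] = 42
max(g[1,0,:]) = 42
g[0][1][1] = 66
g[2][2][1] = -4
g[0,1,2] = -84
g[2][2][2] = -30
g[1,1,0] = -24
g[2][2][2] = -30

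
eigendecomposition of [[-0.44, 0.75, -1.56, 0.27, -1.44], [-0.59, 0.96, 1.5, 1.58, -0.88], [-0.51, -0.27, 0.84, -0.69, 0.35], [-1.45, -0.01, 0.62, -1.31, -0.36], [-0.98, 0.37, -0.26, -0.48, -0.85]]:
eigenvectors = [[0.46+0.00j, (0.1-0.33j), 0.10+0.33j, (-0.11+0j), (0.43+0j)], [(-0.15+0j), 0.86+0.00j, (0.86-0j), (-0.88+0j), (0.78+0j)], [(0.14+0j), -0.01+0.24j, -0.01-0.24j, 0.02+0.00j, 0.14+0.00j], [(0.67+0j), (0.05+0.27j), (0.05-0.27j), 0.25+0.00j, (-0.43+0j)], [0.54+0.00j, 0.12-0.00j, (0.12+0j), (-0.4+0j), 0.04+0.00j]]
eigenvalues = [(-2.46+0j), (0.83+1.14j), (0.83-1.14j), 0j, (-0+0j)]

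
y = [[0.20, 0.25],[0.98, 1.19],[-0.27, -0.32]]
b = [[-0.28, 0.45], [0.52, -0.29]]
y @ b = [[0.07,0.02], [0.34,0.1], [-0.09,-0.03]]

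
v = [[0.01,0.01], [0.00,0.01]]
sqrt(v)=[[0.10,0.05], [0.0,0.10]]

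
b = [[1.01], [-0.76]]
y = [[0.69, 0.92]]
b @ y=[[0.7, 0.93], [-0.52, -0.7]]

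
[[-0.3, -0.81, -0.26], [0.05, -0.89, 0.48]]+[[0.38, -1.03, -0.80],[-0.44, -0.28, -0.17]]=[[0.08,  -1.84,  -1.06],[-0.39,  -1.17,  0.31]]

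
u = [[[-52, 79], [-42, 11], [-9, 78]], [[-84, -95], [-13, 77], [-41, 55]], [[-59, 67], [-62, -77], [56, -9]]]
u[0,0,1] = 79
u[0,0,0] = -52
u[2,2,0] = 56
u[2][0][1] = 67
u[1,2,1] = 55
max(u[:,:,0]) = 56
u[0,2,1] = 78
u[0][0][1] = 79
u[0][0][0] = -52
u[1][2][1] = 55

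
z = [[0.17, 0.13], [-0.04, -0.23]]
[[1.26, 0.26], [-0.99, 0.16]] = z @ [[4.74,2.38], [3.5,-1.11]]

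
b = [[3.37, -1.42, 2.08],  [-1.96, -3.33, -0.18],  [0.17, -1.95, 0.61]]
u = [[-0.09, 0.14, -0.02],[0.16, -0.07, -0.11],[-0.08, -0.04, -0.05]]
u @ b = [[-0.58, -0.3, -0.22],[0.66, 0.22, 0.28],[-0.20, 0.34, -0.19]]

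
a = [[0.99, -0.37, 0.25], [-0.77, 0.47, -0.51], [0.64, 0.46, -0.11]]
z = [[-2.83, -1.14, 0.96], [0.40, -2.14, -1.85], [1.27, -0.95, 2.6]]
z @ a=[[-1.31, 0.95, -0.23],  [0.86, -2.00, 1.39],  [3.65, 0.28, 0.52]]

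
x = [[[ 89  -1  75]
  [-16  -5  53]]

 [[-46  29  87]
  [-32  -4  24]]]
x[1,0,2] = 87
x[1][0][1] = 29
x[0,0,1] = -1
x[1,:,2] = [87, 24]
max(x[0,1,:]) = 53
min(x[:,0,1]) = -1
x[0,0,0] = 89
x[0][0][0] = 89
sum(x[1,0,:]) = 70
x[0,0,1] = -1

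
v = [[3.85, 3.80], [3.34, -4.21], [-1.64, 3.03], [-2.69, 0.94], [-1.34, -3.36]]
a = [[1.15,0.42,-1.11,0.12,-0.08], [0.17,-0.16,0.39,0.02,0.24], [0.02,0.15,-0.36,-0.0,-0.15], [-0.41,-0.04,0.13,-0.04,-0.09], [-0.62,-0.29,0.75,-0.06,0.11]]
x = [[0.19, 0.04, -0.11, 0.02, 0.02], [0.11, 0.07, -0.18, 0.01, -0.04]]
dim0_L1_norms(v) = [12.86, 15.34]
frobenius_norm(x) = 0.32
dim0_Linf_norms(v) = [3.85, 4.21]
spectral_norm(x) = 0.31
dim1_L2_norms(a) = [1.66, 0.51, 0.42, 0.44, 1.02]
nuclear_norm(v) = 13.45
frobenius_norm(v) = 9.55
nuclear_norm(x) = 0.40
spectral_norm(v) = 7.34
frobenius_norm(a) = 2.11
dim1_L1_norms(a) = [2.88, 0.98, 0.68, 0.71, 1.83]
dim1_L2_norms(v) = [5.41, 5.37, 3.45, 2.85, 3.62]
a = v @ x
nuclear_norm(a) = 2.64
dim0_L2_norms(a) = [1.38, 0.56, 1.45, 0.14, 0.33]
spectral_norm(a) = 2.02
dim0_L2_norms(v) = [6.14, 7.32]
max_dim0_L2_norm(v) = 7.32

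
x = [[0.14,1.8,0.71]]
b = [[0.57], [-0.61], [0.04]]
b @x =[[0.08, 1.03, 0.4], [-0.09, -1.1, -0.43], [0.01, 0.07, 0.03]]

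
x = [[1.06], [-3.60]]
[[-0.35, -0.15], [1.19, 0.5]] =x@[[-0.33, -0.14]]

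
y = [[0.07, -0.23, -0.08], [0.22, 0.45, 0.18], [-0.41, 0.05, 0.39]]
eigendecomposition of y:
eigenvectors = [[(-0.31+0.3j), (-0.31-0.3j), (-0.34+0j)], [(0.58+0.12j), (0.58-0.12j), 0.49+0.00j], [-0.68+0.00j, -0.68-0.00j, (0.8+0j)]]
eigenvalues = [(0.16+0.17j), (0.16-0.17j), (0.59+0j)]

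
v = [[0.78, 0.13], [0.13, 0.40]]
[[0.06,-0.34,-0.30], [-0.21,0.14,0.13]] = v @ [[0.17, -0.52, -0.46], [-0.57, 0.52, 0.48]]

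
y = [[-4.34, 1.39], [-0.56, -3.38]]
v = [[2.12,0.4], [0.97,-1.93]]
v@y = [[-9.42, 1.59], [-3.13, 7.87]]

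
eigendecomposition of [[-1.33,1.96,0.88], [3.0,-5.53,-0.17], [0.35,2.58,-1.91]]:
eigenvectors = [[-0.25, 0.75, -0.2],[0.84, 0.37, -0.28],[-0.47, 0.55, 0.94]]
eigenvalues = [-6.32, 0.29, -2.74]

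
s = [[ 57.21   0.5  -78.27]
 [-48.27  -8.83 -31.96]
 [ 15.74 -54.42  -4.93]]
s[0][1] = 0.5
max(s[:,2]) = -4.93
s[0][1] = 0.5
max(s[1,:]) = -8.83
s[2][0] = 15.74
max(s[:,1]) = 0.5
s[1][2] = -31.96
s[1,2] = -31.96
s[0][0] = 57.21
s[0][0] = 57.21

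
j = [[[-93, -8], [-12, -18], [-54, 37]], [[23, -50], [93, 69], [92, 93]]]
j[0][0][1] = -8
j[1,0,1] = -50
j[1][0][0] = 23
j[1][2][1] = 93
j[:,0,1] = [-8, -50]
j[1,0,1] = -50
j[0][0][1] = -8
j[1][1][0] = 93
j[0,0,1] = -8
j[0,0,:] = [-93, -8]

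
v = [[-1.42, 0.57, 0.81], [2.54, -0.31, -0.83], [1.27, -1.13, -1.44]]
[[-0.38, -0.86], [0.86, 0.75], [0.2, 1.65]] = v@[[0.34, -0.09], [0.4, -0.11], [-0.15, -1.14]]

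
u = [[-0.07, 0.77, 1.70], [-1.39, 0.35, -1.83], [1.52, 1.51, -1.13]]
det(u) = -7.99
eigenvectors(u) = [[-0.66+0.00j, -0.21-0.44j, -0.21+0.44j], [0.17+0.00j, 0.76+0.00j, (0.76-0j)], [(0.73+0j), 0.04-0.42j, (0.04+0.42j)]]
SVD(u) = [[-0.55, -0.17, -0.82],[0.72, 0.41, -0.56],[0.43, -0.90, -0.10]] @ diag([2.788887243385141, 2.34187627564454, 1.2232838808947348]) @ [[-0.11,0.17,-0.98],  [-0.82,-0.57,-0.01],  [0.56,-0.8,-0.20]]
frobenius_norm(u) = 3.84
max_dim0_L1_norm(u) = 4.66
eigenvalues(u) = [(-2.15+0j), (0.65+1.81j), (0.65-1.81j)]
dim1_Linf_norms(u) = [1.7, 1.83, 1.52]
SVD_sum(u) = [[0.17, -0.26, 1.49], [-0.22, 0.34, -1.96], [-0.13, 0.21, -1.17]] + [[0.33,0.23,0.0], [-0.78,-0.55,-0.01], [1.72,1.21,0.02]] + [[-0.56,0.80,0.2], [-0.39,0.55,0.14], [-0.07,0.1,0.02]]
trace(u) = -0.85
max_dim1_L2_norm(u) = 2.42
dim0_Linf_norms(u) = [1.52, 1.51, 1.83]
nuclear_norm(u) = 6.35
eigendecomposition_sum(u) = [[-1.03+0.00j, -0.34+0.00j, (1.09-0j)], [0.26-0.00j, (0.09-0j), (-0.28+0j)], [(1.14-0j), 0.38-0.00j, -1.21+0.00j]] + [[0.48+0.36j, 0.56-0.36j, 0.30+0.41j], [(-0.83+0.42j), (0.13+1.02j), -0.78+0.15j], [0.19+0.47j, 0.56-0.02j, 0.04+0.43j]] + [[(0.48-0.36j), (0.56+0.36j), 0.30-0.41j], [-0.83-0.42j, (0.13-1.02j), -0.78-0.15j], [(0.19-0.47j), 0.56+0.02j, (0.04-0.43j)]]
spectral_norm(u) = 2.79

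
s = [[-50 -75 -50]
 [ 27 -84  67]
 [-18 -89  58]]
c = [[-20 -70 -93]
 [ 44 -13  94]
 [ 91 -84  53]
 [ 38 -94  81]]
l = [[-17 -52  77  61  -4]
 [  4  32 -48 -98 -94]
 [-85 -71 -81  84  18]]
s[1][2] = 67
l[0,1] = -52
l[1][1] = 32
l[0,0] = -17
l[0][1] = -52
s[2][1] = -89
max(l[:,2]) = 77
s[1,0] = 27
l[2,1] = -71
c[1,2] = 94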